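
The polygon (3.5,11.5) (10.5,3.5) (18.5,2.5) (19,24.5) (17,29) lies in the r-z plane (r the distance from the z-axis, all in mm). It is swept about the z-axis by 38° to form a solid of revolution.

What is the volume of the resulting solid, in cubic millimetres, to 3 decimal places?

Profile (r,z), 5 vertices: (3.5,11.5) (10.5,3.5) (18.5,2.5) (19,24.5) (17,29)
edge 0: (3.5,11.5)→(10.5,3.5)  cross = 3.5·3.5 − 10.5·11.5 = -108.5000; (r_i+r_j)·cross = 14·-108.5000 = -1519.0000
edge 1: (10.5,3.5)→(18.5,2.5)  cross = 10.5·2.5 − 18.5·3.5 = -38.5000; (r_i+r_j)·cross = 29·-38.5000 = -1116.5000
edge 2: (18.5,2.5)→(19,24.5)  cross = 18.5·24.5 − 19·2.5 = 405.7500; (r_i+r_j)·cross = 37.5·405.7500 = 15215.6250
edge 3: (19,24.5)→(17,29)  cross = 19·29 − 17·24.5 = 134.5000; (r_i+r_j)·cross = 36·134.5000 = 4842.0000
edge 4: (17,29)→(3.5,11.5)  cross = 17·11.5 − 3.5·29 = 94.0000; (r_i+r_j)·cross = 20.5·94.0000 = 1927.0000
Σcross = 487.2500 → A = |Σcross|/2 = 243.6250 mm²
Σ(r_i+r_j)·cross = 19349.1250 → first moment M = |Σ|/6 = 3224.8542
R_c = M/A = 3224.8542/243.6250 = 13.2370 mm
θ = 38° = 0.663225 rad
V = θ·R_c·A = 0.663225·13.2370·243.6250 = 2138.804 mm³

Volume = 2138.804 mm³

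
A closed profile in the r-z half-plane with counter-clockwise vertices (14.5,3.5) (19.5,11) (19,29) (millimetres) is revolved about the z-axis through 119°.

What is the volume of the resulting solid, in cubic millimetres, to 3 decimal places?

Profile (r,z), 3 vertices: (14.5,3.5) (19.5,11) (19,29)
edge 0: (14.5,3.5)→(19.5,11)  cross = 14.5·11 − 19.5·3.5 = 91.2500; (r_i+r_j)·cross = 34·91.2500 = 3102.5000
edge 1: (19.5,11)→(19,29)  cross = 19.5·29 − 19·11 = 356.5000; (r_i+r_j)·cross = 38.5·356.5000 = 13725.2500
edge 2: (19,29)→(14.5,3.5)  cross = 19·3.5 − 14.5·29 = -354.0000; (r_i+r_j)·cross = 33.5·-354.0000 = -11859.0000
Σcross = 93.7500 → A = |Σcross|/2 = 46.8750 mm²
Σ(r_i+r_j)·cross = 4968.7500 → first moment M = |Σ|/6 = 828.1250
R_c = M/A = 828.1250/46.8750 = 17.6667 mm
θ = 119° = 2.076942 rad
V = θ·R_c·A = 2.076942·17.6667·46.8750 = 1719.967 mm³

Volume = 1719.967 mm³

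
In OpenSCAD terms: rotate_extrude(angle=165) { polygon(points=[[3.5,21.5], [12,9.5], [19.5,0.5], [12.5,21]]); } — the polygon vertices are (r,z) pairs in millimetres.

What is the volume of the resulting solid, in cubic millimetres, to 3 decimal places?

Volume = 3310.802 mm³

Profile (r,z), 4 vertices: (3.5,21.5) (12,9.5) (19.5,0.5) (12.5,21)
edge 0: (3.5,21.5)→(12,9.5)  cross = 3.5·9.5 − 12·21.5 = -224.7500; (r_i+r_j)·cross = 15.5·-224.7500 = -3483.6250
edge 1: (12,9.5)→(19.5,0.5)  cross = 12·0.5 − 19.5·9.5 = -179.2500; (r_i+r_j)·cross = 31.5·-179.2500 = -5646.3750
edge 2: (19.5,0.5)→(12.5,21)  cross = 19.5·21 − 12.5·0.5 = 403.2500; (r_i+r_j)·cross = 32·403.2500 = 12904.0000
edge 3: (12.5,21)→(3.5,21.5)  cross = 12.5·21.5 − 3.5·21 = 195.2500; (r_i+r_j)·cross = 16·195.2500 = 3124.0000
Σcross = 194.5000 → A = |Σcross|/2 = 97.2500 mm²
Σ(r_i+r_j)·cross = 6898.0000 → first moment M = |Σ|/6 = 1149.6667
R_c = M/A = 1149.6667/97.2500 = 11.8218 mm
θ = 165° = 2.879793 rad
V = θ·R_c·A = 2.879793·11.8218·97.2500 = 3310.802 mm³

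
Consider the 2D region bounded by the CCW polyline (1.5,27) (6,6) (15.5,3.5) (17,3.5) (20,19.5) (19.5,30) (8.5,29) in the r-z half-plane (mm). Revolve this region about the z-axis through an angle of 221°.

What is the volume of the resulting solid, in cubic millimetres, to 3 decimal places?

Profile (r,z), 7 vertices: (1.5,27) (6,6) (15.5,3.5) (17,3.5) (20,19.5) (19.5,30) (8.5,29)
edge 0: (1.5,27)→(6,6)  cross = 1.5·6 − 6·27 = -153.0000; (r_i+r_j)·cross = 7.5·-153.0000 = -1147.5000
edge 1: (6,6)→(15.5,3.5)  cross = 6·3.5 − 15.5·6 = -72.0000; (r_i+r_j)·cross = 21.5·-72.0000 = -1548.0000
edge 2: (15.5,3.5)→(17,3.5)  cross = 15.5·3.5 − 17·3.5 = -5.2500; (r_i+r_j)·cross = 32.5·-5.2500 = -170.6250
edge 3: (17,3.5)→(20,19.5)  cross = 17·19.5 − 20·3.5 = 261.5000; (r_i+r_j)·cross = 37·261.5000 = 9675.5000
edge 4: (20,19.5)→(19.5,30)  cross = 20·30 − 19.5·19.5 = 219.7500; (r_i+r_j)·cross = 39.5·219.7500 = 8680.1250
edge 5: (19.5,30)→(8.5,29)  cross = 19.5·29 − 8.5·30 = 310.5000; (r_i+r_j)·cross = 28·310.5000 = 8694.0000
edge 6: (8.5,29)→(1.5,27)  cross = 8.5·27 − 1.5·29 = 186.0000; (r_i+r_j)·cross = 10·186.0000 = 1860.0000
Σcross = 747.5000 → A = |Σcross|/2 = 373.7500 mm²
Σ(r_i+r_j)·cross = 26043.5000 → first moment M = |Σ|/6 = 4340.5833
R_c = M/A = 4340.5833/373.7500 = 11.6136 mm
θ = 221° = 3.857178 rad
V = θ·R_c·A = 3.857178·11.6136·373.7500 = 16742.401 mm³

Volume = 16742.401 mm³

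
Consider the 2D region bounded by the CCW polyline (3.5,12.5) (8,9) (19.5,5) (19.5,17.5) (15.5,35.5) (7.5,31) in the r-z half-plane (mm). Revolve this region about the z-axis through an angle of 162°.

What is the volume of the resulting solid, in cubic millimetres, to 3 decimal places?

Profile (r,z), 6 vertices: (3.5,12.5) (8,9) (19.5,5) (19.5,17.5) (15.5,35.5) (7.5,31)
edge 0: (3.5,12.5)→(8,9)  cross = 3.5·9 − 8·12.5 = -68.5000; (r_i+r_j)·cross = 11.5·-68.5000 = -787.7500
edge 1: (8,9)→(19.5,5)  cross = 8·5 − 19.5·9 = -135.5000; (r_i+r_j)·cross = 27.5·-135.5000 = -3726.2500
edge 2: (19.5,5)→(19.5,17.5)  cross = 19.5·17.5 − 19.5·5 = 243.7500; (r_i+r_j)·cross = 39·243.7500 = 9506.2500
edge 3: (19.5,17.5)→(15.5,35.5)  cross = 19.5·35.5 − 15.5·17.5 = 421.0000; (r_i+r_j)·cross = 35·421.0000 = 14735.0000
edge 4: (15.5,35.5)→(7.5,31)  cross = 15.5·31 − 7.5·35.5 = 214.2500; (r_i+r_j)·cross = 23·214.2500 = 4927.7500
edge 5: (7.5,31)→(3.5,12.5)  cross = 7.5·12.5 − 3.5·31 = -14.7500; (r_i+r_j)·cross = 11·-14.7500 = -162.2500
Σcross = 660.2500 → A = |Σcross|/2 = 330.1250 mm²
Σ(r_i+r_j)·cross = 24492.7500 → first moment M = |Σ|/6 = 4082.1250
R_c = M/A = 4082.1250/330.1250 = 12.3654 mm
θ = 162° = 2.827433 rad
V = θ·R_c·A = 2.827433·12.3654·330.1250 = 11541.937 mm³

Volume = 11541.937 mm³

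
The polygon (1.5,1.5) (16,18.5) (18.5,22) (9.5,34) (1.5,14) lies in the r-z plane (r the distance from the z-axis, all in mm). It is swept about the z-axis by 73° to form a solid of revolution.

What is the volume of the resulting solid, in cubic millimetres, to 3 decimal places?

Profile (r,z), 5 vertices: (1.5,1.5) (16,18.5) (18.5,22) (9.5,34) (1.5,14)
edge 0: (1.5,1.5)→(16,18.5)  cross = 1.5·18.5 − 16·1.5 = 3.7500; (r_i+r_j)·cross = 17.5·3.7500 = 65.6250
edge 1: (16,18.5)→(18.5,22)  cross = 16·22 − 18.5·18.5 = 9.7500; (r_i+r_j)·cross = 34.5·9.7500 = 336.3750
edge 2: (18.5,22)→(9.5,34)  cross = 18.5·34 − 9.5·22 = 420.0000; (r_i+r_j)·cross = 28·420.0000 = 11760.0000
edge 3: (9.5,34)→(1.5,14)  cross = 9.5·14 − 1.5·34 = 82.0000; (r_i+r_j)·cross = 11·82.0000 = 902.0000
edge 4: (1.5,14)→(1.5,1.5)  cross = 1.5·1.5 − 1.5·14 = -18.7500; (r_i+r_j)·cross = 3·-18.7500 = -56.2500
Σcross = 496.7500 → A = |Σcross|/2 = 248.3750 mm²
Σ(r_i+r_j)·cross = 13007.7500 → first moment M = |Σ|/6 = 2167.9583
R_c = M/A = 2167.9583/248.3750 = 8.7286 mm
θ = 73° = 1.274090 rad
V = θ·R_c·A = 1.274090·8.7286·248.3750 = 2762.175 mm³

Volume = 2762.175 mm³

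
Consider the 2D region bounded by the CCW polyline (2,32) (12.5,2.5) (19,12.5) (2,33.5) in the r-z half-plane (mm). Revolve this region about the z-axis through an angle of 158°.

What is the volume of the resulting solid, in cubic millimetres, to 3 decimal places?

Volume = 4838.532 mm³

Profile (r,z), 4 vertices: (2,32) (12.5,2.5) (19,12.5) (2,33.5)
edge 0: (2,32)→(12.5,2.5)  cross = 2·2.5 − 12.5·32 = -395.0000; (r_i+r_j)·cross = 14.5·-395.0000 = -5727.5000
edge 1: (12.5,2.5)→(19,12.5)  cross = 12.5·12.5 − 19·2.5 = 108.7500; (r_i+r_j)·cross = 31.5·108.7500 = 3425.6250
edge 2: (19,12.5)→(2,33.5)  cross = 19·33.5 − 2·12.5 = 611.5000; (r_i+r_j)·cross = 21·611.5000 = 12841.5000
edge 3: (2,33.5)→(2,32)  cross = 2·32 − 2·33.5 = -3.0000; (r_i+r_j)·cross = 4·-3.0000 = -12.0000
Σcross = 322.2500 → A = |Σcross|/2 = 161.1250 mm²
Σ(r_i+r_j)·cross = 10527.6250 → first moment M = |Σ|/6 = 1754.6042
R_c = M/A = 1754.6042/161.1250 = 10.8897 mm
θ = 158° = 2.757620 rad
V = θ·R_c·A = 2.757620·10.8897·161.1250 = 4838.532 mm³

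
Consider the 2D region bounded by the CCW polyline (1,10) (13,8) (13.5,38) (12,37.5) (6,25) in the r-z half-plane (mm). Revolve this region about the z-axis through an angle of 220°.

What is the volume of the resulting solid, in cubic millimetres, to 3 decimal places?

Profile (r,z), 5 vertices: (1,10) (13,8) (13.5,38) (12,37.5) (6,25)
edge 0: (1,10)→(13,8)  cross = 1·8 − 13·10 = -122.0000; (r_i+r_j)·cross = 14·-122.0000 = -1708.0000
edge 1: (13,8)→(13.5,38)  cross = 13·38 − 13.5·8 = 386.0000; (r_i+r_j)·cross = 26.5·386.0000 = 10229.0000
edge 2: (13.5,38)→(12,37.5)  cross = 13.5·37.5 − 12·38 = 50.2500; (r_i+r_j)·cross = 25.5·50.2500 = 1281.3750
edge 3: (12,37.5)→(6,25)  cross = 12·25 − 6·37.5 = 75.0000; (r_i+r_j)·cross = 18·75.0000 = 1350.0000
edge 4: (6,25)→(1,10)  cross = 6·10 − 1·25 = 35.0000; (r_i+r_j)·cross = 7·35.0000 = 245.0000
Σcross = 424.2500 → A = |Σcross|/2 = 212.1250 mm²
Σ(r_i+r_j)·cross = 11397.3750 → first moment M = |Σ|/6 = 1899.5625
R_c = M/A = 1899.5625/212.1250 = 8.9549 mm
θ = 220° = 3.839724 rad
V = θ·R_c·A = 3.839724·8.9549·212.1250 = 7293.796 mm³

Volume = 7293.796 mm³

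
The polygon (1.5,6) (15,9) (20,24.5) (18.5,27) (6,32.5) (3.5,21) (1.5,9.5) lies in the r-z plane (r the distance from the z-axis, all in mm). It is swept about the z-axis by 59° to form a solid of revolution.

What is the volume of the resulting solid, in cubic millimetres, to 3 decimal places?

Profile (r,z), 7 vertices: (1.5,6) (15,9) (20,24.5) (18.5,27) (6,32.5) (3.5,21) (1.5,9.5)
edge 0: (1.5,6)→(15,9)  cross = 1.5·9 − 15·6 = -76.5000; (r_i+r_j)·cross = 16.5·-76.5000 = -1262.2500
edge 1: (15,9)→(20,24.5)  cross = 15·24.5 − 20·9 = 187.5000; (r_i+r_j)·cross = 35·187.5000 = 6562.5000
edge 2: (20,24.5)→(18.5,27)  cross = 20·27 − 18.5·24.5 = 86.7500; (r_i+r_j)·cross = 38.5·86.7500 = 3339.8750
edge 3: (18.5,27)→(6,32.5)  cross = 18.5·32.5 − 6·27 = 439.2500; (r_i+r_j)·cross = 24.5·439.2500 = 10761.6250
edge 4: (6,32.5)→(3.5,21)  cross = 6·21 − 3.5·32.5 = 12.2500; (r_i+r_j)·cross = 9.5·12.2500 = 116.3750
edge 5: (3.5,21)→(1.5,9.5)  cross = 3.5·9.5 − 1.5·21 = 1.7500; (r_i+r_j)·cross = 5·1.7500 = 8.7500
edge 6: (1.5,9.5)→(1.5,6)  cross = 1.5·6 − 1.5·9.5 = -5.2500; (r_i+r_j)·cross = 3·-5.2500 = -15.7500
Σcross = 645.7500 → A = |Σcross|/2 = 322.8750 mm²
Σ(r_i+r_j)·cross = 19511.1250 → first moment M = |Σ|/6 = 3251.8542
R_c = M/A = 3251.8542/322.8750 = 10.0716 mm
θ = 59° = 1.029744 rad
V = θ·R_c·A = 1.029744·10.0716·322.8750 = 3348.578 mm³

Volume = 3348.578 mm³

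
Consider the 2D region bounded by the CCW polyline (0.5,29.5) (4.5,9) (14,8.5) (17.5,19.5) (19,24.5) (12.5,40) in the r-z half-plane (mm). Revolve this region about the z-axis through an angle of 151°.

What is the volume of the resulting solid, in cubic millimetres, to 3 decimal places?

Volume = 9927.839 mm³

Profile (r,z), 6 vertices: (0.5,29.5) (4.5,9) (14,8.5) (17.5,19.5) (19,24.5) (12.5,40)
edge 0: (0.5,29.5)→(4.5,9)  cross = 0.5·9 − 4.5·29.5 = -128.2500; (r_i+r_j)·cross = 5·-128.2500 = -641.2500
edge 1: (4.5,9)→(14,8.5)  cross = 4.5·8.5 − 14·9 = -87.7500; (r_i+r_j)·cross = 18.5·-87.7500 = -1623.3750
edge 2: (14,8.5)→(17.5,19.5)  cross = 14·19.5 − 17.5·8.5 = 124.2500; (r_i+r_j)·cross = 31.5·124.2500 = 3913.8750
edge 3: (17.5,19.5)→(19,24.5)  cross = 17.5·24.5 − 19·19.5 = 58.2500; (r_i+r_j)·cross = 36.5·58.2500 = 2126.1250
edge 4: (19,24.5)→(12.5,40)  cross = 19·40 − 12.5·24.5 = 453.7500; (r_i+r_j)·cross = 31.5·453.7500 = 14293.1250
edge 5: (12.5,40)→(0.5,29.5)  cross = 12.5·29.5 − 0.5·40 = 348.7500; (r_i+r_j)·cross = 13·348.7500 = 4533.7500
Σcross = 769.0000 → A = |Σcross|/2 = 384.5000 mm²
Σ(r_i+r_j)·cross = 22602.2500 → first moment M = |Σ|/6 = 3767.0417
R_c = M/A = 3767.0417/384.5000 = 9.7972 mm
θ = 151° = 2.635447 rad
V = θ·R_c·A = 2.635447·9.7972·384.5000 = 9927.839 mm³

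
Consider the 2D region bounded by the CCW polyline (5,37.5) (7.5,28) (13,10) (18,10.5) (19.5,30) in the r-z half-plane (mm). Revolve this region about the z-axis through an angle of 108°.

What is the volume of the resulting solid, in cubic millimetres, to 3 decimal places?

Volume = 5583.828 mm³

Profile (r,z), 5 vertices: (5,37.5) (7.5,28) (13,10) (18,10.5) (19.5,30)
edge 0: (5,37.5)→(7.5,28)  cross = 5·28 − 7.5·37.5 = -141.2500; (r_i+r_j)·cross = 12.5·-141.2500 = -1765.6250
edge 1: (7.5,28)→(13,10)  cross = 7.5·10 − 13·28 = -289.0000; (r_i+r_j)·cross = 20.5·-289.0000 = -5924.5000
edge 2: (13,10)→(18,10.5)  cross = 13·10.5 − 18·10 = -43.5000; (r_i+r_j)·cross = 31·-43.5000 = -1348.5000
edge 3: (18,10.5)→(19.5,30)  cross = 18·30 − 19.5·10.5 = 335.2500; (r_i+r_j)·cross = 37.5·335.2500 = 12571.8750
edge 4: (19.5,30)→(5,37.5)  cross = 19.5·37.5 − 5·30 = 581.2500; (r_i+r_j)·cross = 24.5·581.2500 = 14240.6250
Σcross = 442.7500 → A = |Σcross|/2 = 221.3750 mm²
Σ(r_i+r_j)·cross = 17773.8750 → first moment M = |Σ|/6 = 2962.3125
R_c = M/A = 2962.3125/221.3750 = 13.3814 mm
θ = 108° = 1.884956 rad
V = θ·R_c·A = 1.884956·13.3814·221.3750 = 5583.828 mm³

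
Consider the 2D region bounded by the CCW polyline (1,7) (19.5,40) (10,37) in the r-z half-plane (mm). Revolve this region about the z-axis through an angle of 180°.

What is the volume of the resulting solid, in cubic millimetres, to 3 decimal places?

Profile (r,z), 3 vertices: (1,7) (19.5,40) (10,37)
edge 0: (1,7)→(19.5,40)  cross = 1·40 − 19.5·7 = -96.5000; (r_i+r_j)·cross = 20.5·-96.5000 = -1978.2500
edge 1: (19.5,40)→(10,37)  cross = 19.5·37 − 10·40 = 321.5000; (r_i+r_j)·cross = 29.5·321.5000 = 9484.2500
edge 2: (10,37)→(1,7)  cross = 10·7 − 1·37 = 33.0000; (r_i+r_j)·cross = 11·33.0000 = 363.0000
Σcross = 258.0000 → A = |Σcross|/2 = 129.0000 mm²
Σ(r_i+r_j)·cross = 7869.0000 → first moment M = |Σ|/6 = 1311.5000
R_c = M/A = 1311.5000/129.0000 = 10.1667 mm
θ = 180° = 3.141593 rad
V = θ·R_c·A = 3.141593·10.1667·129.0000 = 4120.199 mm³

Volume = 4120.199 mm³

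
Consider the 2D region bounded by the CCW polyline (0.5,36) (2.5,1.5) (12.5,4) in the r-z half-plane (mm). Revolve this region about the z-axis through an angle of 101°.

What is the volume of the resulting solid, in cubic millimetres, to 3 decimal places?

Volume = 1593.849 mm³

Profile (r,z), 3 vertices: (0.5,36) (2.5,1.5) (12.5,4)
edge 0: (0.5,36)→(2.5,1.5)  cross = 0.5·1.5 − 2.5·36 = -89.2500; (r_i+r_j)·cross = 3·-89.2500 = -267.7500
edge 1: (2.5,1.5)→(12.5,4)  cross = 2.5·4 − 12.5·1.5 = -8.7500; (r_i+r_j)·cross = 15·-8.7500 = -131.2500
edge 2: (12.5,4)→(0.5,36)  cross = 12.5·36 − 0.5·4 = 448.0000; (r_i+r_j)·cross = 13·448.0000 = 5824.0000
Σcross = 350.0000 → A = |Σcross|/2 = 175.0000 mm²
Σ(r_i+r_j)·cross = 5425.0000 → first moment M = |Σ|/6 = 904.1667
R_c = M/A = 904.1667/175.0000 = 5.1667 mm
θ = 101° = 1.762783 rad
V = θ·R_c·A = 1.762783·5.1667·175.0000 = 1593.849 mm³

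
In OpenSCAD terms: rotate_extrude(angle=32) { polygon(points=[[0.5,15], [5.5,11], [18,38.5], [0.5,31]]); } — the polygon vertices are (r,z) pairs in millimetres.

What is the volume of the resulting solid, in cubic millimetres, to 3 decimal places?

Volume = 914.087 mm³

Profile (r,z), 4 vertices: (0.5,15) (5.5,11) (18,38.5) (0.5,31)
edge 0: (0.5,15)→(5.5,11)  cross = 0.5·11 − 5.5·15 = -77.0000; (r_i+r_j)·cross = 6·-77.0000 = -462.0000
edge 1: (5.5,11)→(18,38.5)  cross = 5.5·38.5 − 18·11 = 13.7500; (r_i+r_j)·cross = 23.5·13.7500 = 323.1250
edge 2: (18,38.5)→(0.5,31)  cross = 18·31 − 0.5·38.5 = 538.7500; (r_i+r_j)·cross = 18.5·538.7500 = 9966.8750
edge 3: (0.5,31)→(0.5,15)  cross = 0.5·15 − 0.5·31 = -8.0000; (r_i+r_j)·cross = 1·-8.0000 = -8.0000
Σcross = 467.5000 → A = |Σcross|/2 = 233.7500 mm²
Σ(r_i+r_j)·cross = 9820.0000 → first moment M = |Σ|/6 = 1636.6667
R_c = M/A = 1636.6667/233.7500 = 7.0018 mm
θ = 32° = 0.558505 rad
V = θ·R_c·A = 0.558505·7.0018·233.7500 = 914.087 mm³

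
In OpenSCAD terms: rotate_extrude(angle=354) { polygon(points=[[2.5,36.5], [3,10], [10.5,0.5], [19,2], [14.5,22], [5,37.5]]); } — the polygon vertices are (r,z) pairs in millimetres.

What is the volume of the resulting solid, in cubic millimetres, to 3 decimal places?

Volume = 21246.198 mm³

Profile (r,z), 6 vertices: (2.5,36.5) (3,10) (10.5,0.5) (19,2) (14.5,22) (5,37.5)
edge 0: (2.5,36.5)→(3,10)  cross = 2.5·10 − 3·36.5 = -84.5000; (r_i+r_j)·cross = 5.5·-84.5000 = -464.7500
edge 1: (3,10)→(10.5,0.5)  cross = 3·0.5 − 10.5·10 = -103.5000; (r_i+r_j)·cross = 13.5·-103.5000 = -1397.2500
edge 2: (10.5,0.5)→(19,2)  cross = 10.5·2 − 19·0.5 = 11.5000; (r_i+r_j)·cross = 29.5·11.5000 = 339.2500
edge 3: (19,2)→(14.5,22)  cross = 19·22 − 14.5·2 = 389.0000; (r_i+r_j)·cross = 33.5·389.0000 = 13031.5000
edge 4: (14.5,22)→(5,37.5)  cross = 14.5·37.5 − 5·22 = 433.7500; (r_i+r_j)·cross = 19.5·433.7500 = 8458.1250
edge 5: (5,37.5)→(2.5,36.5)  cross = 5·36.5 − 2.5·37.5 = 88.7500; (r_i+r_j)·cross = 7.5·88.7500 = 665.6250
Σcross = 735.0000 → A = |Σcross|/2 = 367.5000 mm²
Σ(r_i+r_j)·cross = 20632.5000 → first moment M = |Σ|/6 = 3438.7500
R_c = M/A = 3438.7500/367.5000 = 9.3571 mm
θ = 354° = 6.178466 rad
V = θ·R_c·A = 6.178466·9.3571·367.5000 = 21246.198 mm³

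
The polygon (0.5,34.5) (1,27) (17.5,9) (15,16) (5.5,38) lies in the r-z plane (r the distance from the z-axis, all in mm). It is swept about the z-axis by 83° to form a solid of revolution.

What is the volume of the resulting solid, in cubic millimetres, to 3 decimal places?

Volume = 1692.897 mm³

Profile (r,z), 5 vertices: (0.5,34.5) (1,27) (17.5,9) (15,16) (5.5,38)
edge 0: (0.5,34.5)→(1,27)  cross = 0.5·27 − 1·34.5 = -21.0000; (r_i+r_j)·cross = 1.5·-21.0000 = -31.5000
edge 1: (1,27)→(17.5,9)  cross = 1·9 − 17.5·27 = -463.5000; (r_i+r_j)·cross = 18.5·-463.5000 = -8574.7500
edge 2: (17.5,9)→(15,16)  cross = 17.5·16 − 15·9 = 145.0000; (r_i+r_j)·cross = 32.5·145.0000 = 4712.5000
edge 3: (15,16)→(5.5,38)  cross = 15·38 − 5.5·16 = 482.0000; (r_i+r_j)·cross = 20.5·482.0000 = 9881.0000
edge 4: (5.5,38)→(0.5,34.5)  cross = 5.5·34.5 − 0.5·38 = 170.7500; (r_i+r_j)·cross = 6·170.7500 = 1024.5000
Σcross = 313.2500 → A = |Σcross|/2 = 156.6250 mm²
Σ(r_i+r_j)·cross = 7011.7500 → first moment M = |Σ|/6 = 1168.6250
R_c = M/A = 1168.6250/156.6250 = 7.4613 mm
θ = 83° = 1.448623 rad
V = θ·R_c·A = 1.448623·7.4613·156.6250 = 1692.897 mm³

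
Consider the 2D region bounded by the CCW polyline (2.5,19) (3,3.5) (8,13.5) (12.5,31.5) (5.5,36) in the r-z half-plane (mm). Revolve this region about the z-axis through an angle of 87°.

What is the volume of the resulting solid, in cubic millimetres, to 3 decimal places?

Profile (r,z), 5 vertices: (2.5,19) (3,3.5) (8,13.5) (12.5,31.5) (5.5,36)
edge 0: (2.5,19)→(3,3.5)  cross = 2.5·3.5 − 3·19 = -48.2500; (r_i+r_j)·cross = 5.5·-48.2500 = -265.3750
edge 1: (3,3.5)→(8,13.5)  cross = 3·13.5 − 8·3.5 = 12.5000; (r_i+r_j)·cross = 11·12.5000 = 137.5000
edge 2: (8,13.5)→(12.5,31.5)  cross = 8·31.5 − 12.5·13.5 = 83.2500; (r_i+r_j)·cross = 20.5·83.2500 = 1706.6250
edge 3: (12.5,31.5)→(5.5,36)  cross = 12.5·36 − 5.5·31.5 = 276.7500; (r_i+r_j)·cross = 18·276.7500 = 4981.5000
edge 4: (5.5,36)→(2.5,19)  cross = 5.5·19 − 2.5·36 = 14.5000; (r_i+r_j)·cross = 8·14.5000 = 116.0000
Σcross = 338.7500 → A = |Σcross|/2 = 169.3750 mm²
Σ(r_i+r_j)·cross = 6676.2500 → first moment M = |Σ|/6 = 1112.7083
R_c = M/A = 1112.7083/169.3750 = 6.5695 mm
θ = 87° = 1.518436 rad
V = θ·R_c·A = 1.518436·6.5695·169.3750 = 1689.577 mm³

Volume = 1689.577 mm³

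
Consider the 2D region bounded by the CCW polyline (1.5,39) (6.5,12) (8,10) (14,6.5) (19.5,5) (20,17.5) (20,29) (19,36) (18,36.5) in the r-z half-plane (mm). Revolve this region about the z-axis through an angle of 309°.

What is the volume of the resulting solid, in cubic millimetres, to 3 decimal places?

Profile (r,z), 9 vertices: (1.5,39) (6.5,12) (8,10) (14,6.5) (19.5,5) (20,17.5) (20,29) (19,36) (18,36.5)
edge 0: (1.5,39)→(6.5,12)  cross = 1.5·12 − 6.5·39 = -235.5000; (r_i+r_j)·cross = 8·-235.5000 = -1884.0000
edge 1: (6.5,12)→(8,10)  cross = 6.5·10 − 8·12 = -31.0000; (r_i+r_j)·cross = 14.5·-31.0000 = -449.5000
edge 2: (8,10)→(14,6.5)  cross = 8·6.5 − 14·10 = -88.0000; (r_i+r_j)·cross = 22·-88.0000 = -1936.0000
edge 3: (14,6.5)→(19.5,5)  cross = 14·5 − 19.5·6.5 = -56.7500; (r_i+r_j)·cross = 33.5·-56.7500 = -1901.1250
edge 4: (19.5,5)→(20,17.5)  cross = 19.5·17.5 − 20·5 = 241.2500; (r_i+r_j)·cross = 39.5·241.2500 = 9529.3750
edge 5: (20,17.5)→(20,29)  cross = 20·29 − 20·17.5 = 230.0000; (r_i+r_j)·cross = 40·230.0000 = 9200.0000
edge 6: (20,29)→(19,36)  cross = 20·36 − 19·29 = 169.0000; (r_i+r_j)·cross = 39·169.0000 = 6591.0000
edge 7: (19,36)→(18,36.5)  cross = 19·36.5 − 18·36 = 45.5000; (r_i+r_j)·cross = 37·45.5000 = 1683.5000
edge 8: (18,36.5)→(1.5,39)  cross = 18·39 − 1.5·36.5 = 647.2500; (r_i+r_j)·cross = 19.5·647.2500 = 12621.3750
Σcross = 921.7500 → A = |Σcross|/2 = 460.8750 mm²
Σ(r_i+r_j)·cross = 33454.6250 → first moment M = |Σ|/6 = 5575.7708
R_c = M/A = 5575.7708/460.8750 = 12.0982 mm
θ = 309° = 5.393067 rad
V = θ·R_c·A = 5.393067·12.0982·460.8750 = 30070.508 mm³

Volume = 30070.508 mm³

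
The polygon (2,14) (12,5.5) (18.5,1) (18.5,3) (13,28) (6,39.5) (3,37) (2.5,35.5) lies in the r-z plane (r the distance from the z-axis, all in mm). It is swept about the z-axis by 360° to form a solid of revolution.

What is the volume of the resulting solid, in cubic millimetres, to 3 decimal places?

Profile (r,z), 8 vertices: (2,14) (12,5.5) (18.5,1) (18.5,3) (13,28) (6,39.5) (3,37) (2.5,35.5)
edge 0: (2,14)→(12,5.5)  cross = 2·5.5 − 12·14 = -157.0000; (r_i+r_j)·cross = 14·-157.0000 = -2198.0000
edge 1: (12,5.5)→(18.5,1)  cross = 12·1 − 18.5·5.5 = -89.7500; (r_i+r_j)·cross = 30.5·-89.7500 = -2737.3750
edge 2: (18.5,1)→(18.5,3)  cross = 18.5·3 − 18.5·1 = 37.0000; (r_i+r_j)·cross = 37·37.0000 = 1369.0000
edge 3: (18.5,3)→(13,28)  cross = 18.5·28 − 13·3 = 479.0000; (r_i+r_j)·cross = 31.5·479.0000 = 15088.5000
edge 4: (13,28)→(6,39.5)  cross = 13·39.5 − 6·28 = 345.5000; (r_i+r_j)·cross = 19·345.5000 = 6564.5000
edge 5: (6,39.5)→(3,37)  cross = 6·37 − 3·39.5 = 103.5000; (r_i+r_j)·cross = 9·103.5000 = 931.5000
edge 6: (3,37)→(2.5,35.5)  cross = 3·35.5 − 2.5·37 = 14.0000; (r_i+r_j)·cross = 5.5·14.0000 = 77.0000
edge 7: (2.5,35.5)→(2,14)  cross = 2.5·14 − 2·35.5 = -36.0000; (r_i+r_j)·cross = 4.5·-36.0000 = -162.0000
Σcross = 696.2500 → A = |Σcross|/2 = 348.1250 mm²
Σ(r_i+r_j)·cross = 18933.1250 → first moment M = |Σ|/6 = 3155.5208
R_c = M/A = 3155.5208/348.1250 = 9.0643 mm
θ = 360° = 6.283185 rad
V = θ·R_c·A = 6.283185·9.0643·348.1250 = 19826.722 mm³

Volume = 19826.722 mm³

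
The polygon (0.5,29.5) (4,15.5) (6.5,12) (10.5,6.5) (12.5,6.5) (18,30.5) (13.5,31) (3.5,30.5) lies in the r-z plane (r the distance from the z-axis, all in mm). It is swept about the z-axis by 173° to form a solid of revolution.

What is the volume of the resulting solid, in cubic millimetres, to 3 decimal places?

Profile (r,z), 8 vertices: (0.5,29.5) (4,15.5) (6.5,12) (10.5,6.5) (12.5,6.5) (18,30.5) (13.5,31) (3.5,30.5)
edge 0: (0.5,29.5)→(4,15.5)  cross = 0.5·15.5 − 4·29.5 = -110.2500; (r_i+r_j)·cross = 4.5·-110.2500 = -496.1250
edge 1: (4,15.5)→(6.5,12)  cross = 4·12 − 6.5·15.5 = -52.7500; (r_i+r_j)·cross = 10.5·-52.7500 = -553.8750
edge 2: (6.5,12)→(10.5,6.5)  cross = 6.5·6.5 − 10.5·12 = -83.7500; (r_i+r_j)·cross = 17·-83.7500 = -1423.7500
edge 3: (10.5,6.5)→(12.5,6.5)  cross = 10.5·6.5 − 12.5·6.5 = -13.0000; (r_i+r_j)·cross = 23·-13.0000 = -299.0000
edge 4: (12.5,6.5)→(18,30.5)  cross = 12.5·30.5 − 18·6.5 = 264.2500; (r_i+r_j)·cross = 30.5·264.2500 = 8059.6250
edge 5: (18,30.5)→(13.5,31)  cross = 18·31 − 13.5·30.5 = 146.2500; (r_i+r_j)·cross = 31.5·146.2500 = 4606.8750
edge 6: (13.5,31)→(3.5,30.5)  cross = 13.5·30.5 − 3.5·31 = 303.2500; (r_i+r_j)·cross = 17·303.2500 = 5155.2500
edge 7: (3.5,30.5)→(0.5,29.5)  cross = 3.5·29.5 − 0.5·30.5 = 88.0000; (r_i+r_j)·cross = 4·88.0000 = 352.0000
Σcross = 542.0000 → A = |Σcross|/2 = 271.0000 mm²
Σ(r_i+r_j)·cross = 15401.0000 → first moment M = |Σ|/6 = 2566.8333
R_c = M/A = 2566.8333/271.0000 = 9.4717 mm
θ = 173° = 3.019420 rad
V = θ·R_c·A = 3.019420·9.4717·271.0000 = 7750.347 mm³

Volume = 7750.347 mm³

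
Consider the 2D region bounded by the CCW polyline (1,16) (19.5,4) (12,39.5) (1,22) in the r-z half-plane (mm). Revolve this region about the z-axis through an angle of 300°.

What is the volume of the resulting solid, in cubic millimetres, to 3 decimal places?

Profile (r,z), 4 vertices: (1,16) (19.5,4) (12,39.5) (1,22)
edge 0: (1,16)→(19.5,4)  cross = 1·4 − 19.5·16 = -308.0000; (r_i+r_j)·cross = 20.5·-308.0000 = -6314.0000
edge 1: (19.5,4)→(12,39.5)  cross = 19.5·39.5 − 12·4 = 722.2500; (r_i+r_j)·cross = 31.5·722.2500 = 22750.8750
edge 2: (12,39.5)→(1,22)  cross = 12·22 − 1·39.5 = 224.5000; (r_i+r_j)·cross = 13·224.5000 = 2918.5000
edge 3: (1,22)→(1,16)  cross = 1·16 − 1·22 = -6.0000; (r_i+r_j)·cross = 2·-6.0000 = -12.0000
Σcross = 632.7500 → A = |Σcross|/2 = 316.3750 mm²
Σ(r_i+r_j)·cross = 19343.3750 → first moment M = |Σ|/6 = 3223.8958
R_c = M/A = 3223.8958/316.3750 = 10.1901 mm
θ = 300° = 5.235988 rad
V = θ·R_c·A = 5.235988·10.1901·316.3750 = 16880.279 mm³

Volume = 16880.279 mm³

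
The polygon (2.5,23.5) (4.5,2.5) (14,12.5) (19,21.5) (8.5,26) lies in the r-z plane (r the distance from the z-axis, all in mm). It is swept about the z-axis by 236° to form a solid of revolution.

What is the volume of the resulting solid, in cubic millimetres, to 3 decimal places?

Profile (r,z), 5 vertices: (2.5,23.5) (4.5,2.5) (14,12.5) (19,21.5) (8.5,26)
edge 0: (2.5,23.5)→(4.5,2.5)  cross = 2.5·2.5 − 4.5·23.5 = -99.5000; (r_i+r_j)·cross = 7·-99.5000 = -696.5000
edge 1: (4.5,2.5)→(14,12.5)  cross = 4.5·12.5 − 14·2.5 = 21.2500; (r_i+r_j)·cross = 18.5·21.2500 = 393.1250
edge 2: (14,12.5)→(19,21.5)  cross = 14·21.5 − 19·12.5 = 63.5000; (r_i+r_j)·cross = 33·63.5000 = 2095.5000
edge 3: (19,21.5)→(8.5,26)  cross = 19·26 − 8.5·21.5 = 311.2500; (r_i+r_j)·cross = 27.5·311.2500 = 8559.3750
edge 4: (8.5,26)→(2.5,23.5)  cross = 8.5·23.5 − 2.5·26 = 134.7500; (r_i+r_j)·cross = 11·134.7500 = 1482.2500
Σcross = 431.2500 → A = |Σcross|/2 = 215.6250 mm²
Σ(r_i+r_j)·cross = 11833.7500 → first moment M = |Σ|/6 = 1972.2917
R_c = M/A = 1972.2917/215.6250 = 9.1469 mm
θ = 236° = 4.118977 rad
V = θ·R_c·A = 4.118977·9.1469·215.6250 = 8123.824 mm³

Volume = 8123.824 mm³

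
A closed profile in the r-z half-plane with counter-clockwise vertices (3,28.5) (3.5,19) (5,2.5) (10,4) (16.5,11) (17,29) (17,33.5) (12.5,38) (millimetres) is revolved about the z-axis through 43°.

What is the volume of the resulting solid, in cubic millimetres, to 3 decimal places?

Volume = 2865.002 mm³

Profile (r,z), 8 vertices: (3,28.5) (3.5,19) (5,2.5) (10,4) (16.5,11) (17,29) (17,33.5) (12.5,38)
edge 0: (3,28.5)→(3.5,19)  cross = 3·19 − 3.5·28.5 = -42.7500; (r_i+r_j)·cross = 6.5·-42.7500 = -277.8750
edge 1: (3.5,19)→(5,2.5)  cross = 3.5·2.5 − 5·19 = -86.2500; (r_i+r_j)·cross = 8.5·-86.2500 = -733.1250
edge 2: (5,2.5)→(10,4)  cross = 5·4 − 10·2.5 = -5.0000; (r_i+r_j)·cross = 15·-5.0000 = -75.0000
edge 3: (10,4)→(16.5,11)  cross = 10·11 − 16.5·4 = 44.0000; (r_i+r_j)·cross = 26.5·44.0000 = 1166.0000
edge 4: (16.5,11)→(17,29)  cross = 16.5·29 − 17·11 = 291.5000; (r_i+r_j)·cross = 33.5·291.5000 = 9765.2500
edge 5: (17,29)→(17,33.5)  cross = 17·33.5 − 17·29 = 76.5000; (r_i+r_j)·cross = 34·76.5000 = 2601.0000
edge 6: (17,33.5)→(12.5,38)  cross = 17·38 − 12.5·33.5 = 227.2500; (r_i+r_j)·cross = 29.5·227.2500 = 6703.8750
edge 7: (12.5,38)→(3,28.5)  cross = 12.5·28.5 − 3·38 = 242.2500; (r_i+r_j)·cross = 15.5·242.2500 = 3754.8750
Σcross = 747.5000 → A = |Σcross|/2 = 373.7500 mm²
Σ(r_i+r_j)·cross = 22905.0000 → first moment M = |Σ|/6 = 3817.5000
R_c = M/A = 3817.5000/373.7500 = 10.2140 mm
θ = 43° = 0.750492 rad
V = θ·R_c·A = 0.750492·10.2140·373.7500 = 2865.002 mm³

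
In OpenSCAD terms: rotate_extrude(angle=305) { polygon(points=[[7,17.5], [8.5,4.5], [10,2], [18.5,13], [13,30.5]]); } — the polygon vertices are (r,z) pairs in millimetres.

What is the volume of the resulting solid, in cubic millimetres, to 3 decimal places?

Volume = 11574.085 mm³

Profile (r,z), 5 vertices: (7,17.5) (8.5,4.5) (10,2) (18.5,13) (13,30.5)
edge 0: (7,17.5)→(8.5,4.5)  cross = 7·4.5 − 8.5·17.5 = -117.2500; (r_i+r_j)·cross = 15.5·-117.2500 = -1817.3750
edge 1: (8.5,4.5)→(10,2)  cross = 8.5·2 − 10·4.5 = -28.0000; (r_i+r_j)·cross = 18.5·-28.0000 = -518.0000
edge 2: (10,2)→(18.5,13)  cross = 10·13 − 18.5·2 = 93.0000; (r_i+r_j)·cross = 28.5·93.0000 = 2650.5000
edge 3: (18.5,13)→(13,30.5)  cross = 18.5·30.5 − 13·13 = 395.2500; (r_i+r_j)·cross = 31.5·395.2500 = 12450.3750
edge 4: (13,30.5)→(7,17.5)  cross = 13·17.5 − 7·30.5 = 14.0000; (r_i+r_j)·cross = 20·14.0000 = 280.0000
Σcross = 357.0000 → A = |Σcross|/2 = 178.5000 mm²
Σ(r_i+r_j)·cross = 13045.5000 → first moment M = |Σ|/6 = 2174.2500
R_c = M/A = 2174.2500/178.5000 = 12.1807 mm
θ = 305° = 5.323254 rad
V = θ·R_c·A = 5.323254·12.1807·178.5000 = 11574.085 mm³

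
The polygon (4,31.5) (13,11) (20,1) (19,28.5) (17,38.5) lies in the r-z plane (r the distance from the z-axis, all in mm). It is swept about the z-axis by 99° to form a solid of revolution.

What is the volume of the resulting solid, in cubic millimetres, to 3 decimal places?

Volume = 7299.700 mm³

Profile (r,z), 5 vertices: (4,31.5) (13,11) (20,1) (19,28.5) (17,38.5)
edge 0: (4,31.5)→(13,11)  cross = 4·11 − 13·31.5 = -365.5000; (r_i+r_j)·cross = 17·-365.5000 = -6213.5000
edge 1: (13,11)→(20,1)  cross = 13·1 − 20·11 = -207.0000; (r_i+r_j)·cross = 33·-207.0000 = -6831.0000
edge 2: (20,1)→(19,28.5)  cross = 20·28.5 − 19·1 = 551.0000; (r_i+r_j)·cross = 39·551.0000 = 21489.0000
edge 3: (19,28.5)→(17,38.5)  cross = 19·38.5 − 17·28.5 = 247.0000; (r_i+r_j)·cross = 36·247.0000 = 8892.0000
edge 4: (17,38.5)→(4,31.5)  cross = 17·31.5 − 4·38.5 = 381.5000; (r_i+r_j)·cross = 21·381.5000 = 8011.5000
Σcross = 607.0000 → A = |Σcross|/2 = 303.5000 mm²
Σ(r_i+r_j)·cross = 25348.0000 → first moment M = |Σ|/6 = 4224.6667
R_c = M/A = 4224.6667/303.5000 = 13.9198 mm
θ = 99° = 1.727876 rad
V = θ·R_c·A = 1.727876·13.9198·303.5000 = 7299.700 mm³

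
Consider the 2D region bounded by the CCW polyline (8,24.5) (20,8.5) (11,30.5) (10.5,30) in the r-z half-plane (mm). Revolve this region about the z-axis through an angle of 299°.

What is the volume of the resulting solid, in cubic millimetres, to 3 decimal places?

Volume = 4108.944 mm³

Profile (r,z), 4 vertices: (8,24.5) (20,8.5) (11,30.5) (10.5,30)
edge 0: (8,24.5)→(20,8.5)  cross = 8·8.5 − 20·24.5 = -422.0000; (r_i+r_j)·cross = 28·-422.0000 = -11816.0000
edge 1: (20,8.5)→(11,30.5)  cross = 20·30.5 − 11·8.5 = 516.5000; (r_i+r_j)·cross = 31·516.5000 = 16011.5000
edge 2: (11,30.5)→(10.5,30)  cross = 11·30 − 10.5·30.5 = 9.7500; (r_i+r_j)·cross = 21.5·9.7500 = 209.6250
edge 3: (10.5,30)→(8,24.5)  cross = 10.5·24.5 − 8·30 = 17.2500; (r_i+r_j)·cross = 18.5·17.2500 = 319.1250
Σcross = 121.5000 → A = |Σcross|/2 = 60.7500 mm²
Σ(r_i+r_j)·cross = 4724.2500 → first moment M = |Σ|/6 = 787.3750
R_c = M/A = 787.3750/60.7500 = 12.9609 mm
θ = 299° = 5.218534 rad
V = θ·R_c·A = 5.218534·12.9609·60.7500 = 4108.944 mm³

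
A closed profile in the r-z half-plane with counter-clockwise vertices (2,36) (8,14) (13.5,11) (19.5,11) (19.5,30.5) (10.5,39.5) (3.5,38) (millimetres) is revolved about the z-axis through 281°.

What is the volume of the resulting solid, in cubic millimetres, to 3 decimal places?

Volume = 20684.815 mm³

Profile (r,z), 7 vertices: (2,36) (8,14) (13.5,11) (19.5,11) (19.5,30.5) (10.5,39.5) (3.5,38)
edge 0: (2,36)→(8,14)  cross = 2·14 − 8·36 = -260.0000; (r_i+r_j)·cross = 10·-260.0000 = -2600.0000
edge 1: (8,14)→(13.5,11)  cross = 8·11 − 13.5·14 = -101.0000; (r_i+r_j)·cross = 21.5·-101.0000 = -2171.5000
edge 2: (13.5,11)→(19.5,11)  cross = 13.5·11 − 19.5·11 = -66.0000; (r_i+r_j)·cross = 33·-66.0000 = -2178.0000
edge 3: (19.5,11)→(19.5,30.5)  cross = 19.5·30.5 − 19.5·11 = 380.2500; (r_i+r_j)·cross = 39·380.2500 = 14829.7500
edge 4: (19.5,30.5)→(10.5,39.5)  cross = 19.5·39.5 − 10.5·30.5 = 450.0000; (r_i+r_j)·cross = 30·450.0000 = 13500.0000
edge 5: (10.5,39.5)→(3.5,38)  cross = 10.5·38 − 3.5·39.5 = 260.7500; (r_i+r_j)·cross = 14·260.7500 = 3650.5000
edge 6: (3.5,38)→(2,36)  cross = 3.5·36 − 2·38 = 50.0000; (r_i+r_j)·cross = 5.5·50.0000 = 275.0000
Σcross = 714.0000 → A = |Σcross|/2 = 357.0000 mm²
Σ(r_i+r_j)·cross = 25305.7500 → first moment M = |Σ|/6 = 4217.6250
R_c = M/A = 4217.6250/357.0000 = 11.8141 mm
θ = 281° = 4.904375 rad
V = θ·R_c·A = 4.904375·11.8141·357.0000 = 20684.815 mm³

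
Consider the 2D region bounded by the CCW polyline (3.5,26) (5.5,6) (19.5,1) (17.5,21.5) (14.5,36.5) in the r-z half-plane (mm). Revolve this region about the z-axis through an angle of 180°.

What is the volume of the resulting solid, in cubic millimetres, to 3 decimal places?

Profile (r,z), 5 vertices: (3.5,26) (5.5,6) (19.5,1) (17.5,21.5) (14.5,36.5)
edge 0: (3.5,26)→(5.5,6)  cross = 3.5·6 − 5.5·26 = -122.0000; (r_i+r_j)·cross = 9·-122.0000 = -1098.0000
edge 1: (5.5,6)→(19.5,1)  cross = 5.5·1 − 19.5·6 = -111.5000; (r_i+r_j)·cross = 25·-111.5000 = -2787.5000
edge 2: (19.5,1)→(17.5,21.5)  cross = 19.5·21.5 − 17.5·1 = 401.7500; (r_i+r_j)·cross = 37·401.7500 = 14864.7500
edge 3: (17.5,21.5)→(14.5,36.5)  cross = 17.5·36.5 − 14.5·21.5 = 327.0000; (r_i+r_j)·cross = 32·327.0000 = 10464.0000
edge 4: (14.5,36.5)→(3.5,26)  cross = 14.5·26 − 3.5·36.5 = 249.2500; (r_i+r_j)·cross = 18·249.2500 = 4486.5000
Σcross = 744.5000 → A = |Σcross|/2 = 372.2500 mm²
Σ(r_i+r_j)·cross = 25929.7500 → first moment M = |Σ|/6 = 4321.6250
R_c = M/A = 4321.6250/372.2500 = 11.6095 mm
θ = 180° = 3.141593 rad
V = θ·R_c·A = 3.141593·11.6095·372.2500 = 13576.785 mm³

Volume = 13576.785 mm³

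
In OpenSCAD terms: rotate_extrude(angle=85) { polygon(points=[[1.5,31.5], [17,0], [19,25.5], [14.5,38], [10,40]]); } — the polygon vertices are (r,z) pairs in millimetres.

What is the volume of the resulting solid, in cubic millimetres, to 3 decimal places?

Profile (r,z), 5 vertices: (1.5,31.5) (17,0) (19,25.5) (14.5,38) (10,40)
edge 0: (1.5,31.5)→(17,0)  cross = 1.5·0 − 17·31.5 = -535.5000; (r_i+r_j)·cross = 18.5·-535.5000 = -9906.7500
edge 1: (17,0)→(19,25.5)  cross = 17·25.5 − 19·0 = 433.5000; (r_i+r_j)·cross = 36·433.5000 = 15606.0000
edge 2: (19,25.5)→(14.5,38)  cross = 19·38 − 14.5·25.5 = 352.2500; (r_i+r_j)·cross = 33.5·352.2500 = 11800.3750
edge 3: (14.5,38)→(10,40)  cross = 14.5·40 − 10·38 = 200.0000; (r_i+r_j)·cross = 24.5·200.0000 = 4900.0000
edge 4: (10,40)→(1.5,31.5)  cross = 10·31.5 − 1.5·40 = 255.0000; (r_i+r_j)·cross = 11.5·255.0000 = 2932.5000
Σcross = 705.2500 → A = |Σcross|/2 = 352.6250 mm²
Σ(r_i+r_j)·cross = 25332.1250 → first moment M = |Σ|/6 = 4222.0208
R_c = M/A = 4222.0208/352.6250 = 11.9731 mm
θ = 85° = 1.483530 rad
V = θ·R_c·A = 1.483530·11.9731·352.6250 = 6263.494 mm³

Volume = 6263.494 mm³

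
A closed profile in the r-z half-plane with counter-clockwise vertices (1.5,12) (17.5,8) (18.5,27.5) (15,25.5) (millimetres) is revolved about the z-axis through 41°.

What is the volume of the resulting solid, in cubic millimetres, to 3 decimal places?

Profile (r,z), 4 vertices: (1.5,12) (17.5,8) (18.5,27.5) (15,25.5)
edge 0: (1.5,12)→(17.5,8)  cross = 1.5·8 − 17.5·12 = -198.0000; (r_i+r_j)·cross = 19·-198.0000 = -3762.0000
edge 1: (17.5,8)→(18.5,27.5)  cross = 17.5·27.5 − 18.5·8 = 333.2500; (r_i+r_j)·cross = 36·333.2500 = 11997.0000
edge 2: (18.5,27.5)→(15,25.5)  cross = 18.5·25.5 − 15·27.5 = 59.2500; (r_i+r_j)·cross = 33.5·59.2500 = 1984.8750
edge 3: (15,25.5)→(1.5,12)  cross = 15·12 − 1.5·25.5 = 141.7500; (r_i+r_j)·cross = 16.5·141.7500 = 2338.8750
Σcross = 336.2500 → A = |Σcross|/2 = 168.1250 mm²
Σ(r_i+r_j)·cross = 12558.7500 → first moment M = |Σ|/6 = 2093.1250
R_c = M/A = 2093.1250/168.1250 = 12.4498 mm
θ = 41° = 0.715585 rad
V = θ·R_c·A = 0.715585·12.4498·168.1250 = 1497.809 mm³

Volume = 1497.809 mm³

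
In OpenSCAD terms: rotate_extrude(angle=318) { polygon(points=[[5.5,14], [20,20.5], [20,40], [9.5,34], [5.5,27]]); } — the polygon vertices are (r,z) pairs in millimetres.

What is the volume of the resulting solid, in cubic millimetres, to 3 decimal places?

Volume = 18908.542 mm³

Profile (r,z), 5 vertices: (5.5,14) (20,20.5) (20,40) (9.5,34) (5.5,27)
edge 0: (5.5,14)→(20,20.5)  cross = 5.5·20.5 − 20·14 = -167.2500; (r_i+r_j)·cross = 25.5·-167.2500 = -4264.8750
edge 1: (20,20.5)→(20,40)  cross = 20·40 − 20·20.5 = 390.0000; (r_i+r_j)·cross = 40·390.0000 = 15600.0000
edge 2: (20,40)→(9.5,34)  cross = 20·34 − 9.5·40 = 300.0000; (r_i+r_j)·cross = 29.5·300.0000 = 8850.0000
edge 3: (9.5,34)→(5.5,27)  cross = 9.5·27 − 5.5·34 = 69.5000; (r_i+r_j)·cross = 15·69.5000 = 1042.5000
edge 4: (5.5,27)→(5.5,14)  cross = 5.5·14 − 5.5·27 = -71.5000; (r_i+r_j)·cross = 11·-71.5000 = -786.5000
Σcross = 520.7500 → A = |Σcross|/2 = 260.3750 mm²
Σ(r_i+r_j)·cross = 20441.1250 → first moment M = |Σ|/6 = 3406.8542
R_c = M/A = 3406.8542/260.3750 = 13.0844 mm
θ = 318° = 5.550147 rad
V = θ·R_c·A = 5.550147·13.0844·260.3750 = 18908.542 mm³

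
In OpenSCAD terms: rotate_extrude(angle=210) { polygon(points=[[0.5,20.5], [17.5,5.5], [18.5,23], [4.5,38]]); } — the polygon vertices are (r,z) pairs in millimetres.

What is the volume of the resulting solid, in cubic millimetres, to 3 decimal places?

Volume = 11346.058 mm³

Profile (r,z), 4 vertices: (0.5,20.5) (17.5,5.5) (18.5,23) (4.5,38)
edge 0: (0.5,20.5)→(17.5,5.5)  cross = 0.5·5.5 − 17.5·20.5 = -356.0000; (r_i+r_j)·cross = 18·-356.0000 = -6408.0000
edge 1: (17.5,5.5)→(18.5,23)  cross = 17.5·23 − 18.5·5.5 = 300.7500; (r_i+r_j)·cross = 36·300.7500 = 10827.0000
edge 2: (18.5,23)→(4.5,38)  cross = 18.5·38 − 4.5·23 = 599.5000; (r_i+r_j)·cross = 23·599.5000 = 13788.5000
edge 3: (4.5,38)→(0.5,20.5)  cross = 4.5·20.5 − 0.5·38 = 73.2500; (r_i+r_j)·cross = 5·73.2500 = 366.2500
Σcross = 617.5000 → A = |Σcross|/2 = 308.7500 mm²
Σ(r_i+r_j)·cross = 18573.7500 → first moment M = |Σ|/6 = 3095.6250
R_c = M/A = 3095.6250/308.7500 = 10.0263 mm
θ = 210° = 3.665191 rad
V = θ·R_c·A = 3.665191·10.0263·308.7500 = 11346.058 mm³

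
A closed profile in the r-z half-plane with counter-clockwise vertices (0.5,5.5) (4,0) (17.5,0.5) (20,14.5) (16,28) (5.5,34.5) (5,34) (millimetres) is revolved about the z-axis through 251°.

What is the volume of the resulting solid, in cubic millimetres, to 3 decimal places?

Volume = 21655.364 mm³

Profile (r,z), 7 vertices: (0.5,5.5) (4,0) (17.5,0.5) (20,14.5) (16,28) (5.5,34.5) (5,34)
edge 0: (0.5,5.5)→(4,0)  cross = 0.5·0 − 4·5.5 = -22.0000; (r_i+r_j)·cross = 4.5·-22.0000 = -99.0000
edge 1: (4,0)→(17.5,0.5)  cross = 4·0.5 − 17.5·0 = 2.0000; (r_i+r_j)·cross = 21.5·2.0000 = 43.0000
edge 2: (17.5,0.5)→(20,14.5)  cross = 17.5·14.5 − 20·0.5 = 243.7500; (r_i+r_j)·cross = 37.5·243.7500 = 9140.6250
edge 3: (20,14.5)→(16,28)  cross = 20·28 − 16·14.5 = 328.0000; (r_i+r_j)·cross = 36·328.0000 = 11808.0000
edge 4: (16,28)→(5.5,34.5)  cross = 16·34.5 − 5.5·28 = 398.0000; (r_i+r_j)·cross = 21.5·398.0000 = 8557.0000
edge 5: (5.5,34.5)→(5,34)  cross = 5.5·34 − 5·34.5 = 14.5000; (r_i+r_j)·cross = 10.5·14.5000 = 152.2500
edge 6: (5,34)→(0.5,5.5)  cross = 5·5.5 − 0.5·34 = 10.5000; (r_i+r_j)·cross = 5.5·10.5000 = 57.7500
Σcross = 974.7500 → A = |Σcross|/2 = 487.3750 mm²
Σ(r_i+r_j)·cross = 29659.6250 → first moment M = |Σ|/6 = 4943.2708
R_c = M/A = 4943.2708/487.3750 = 10.1426 mm
θ = 251° = 4.380776 rad
V = θ·R_c·A = 4.380776·10.1426·487.3750 = 21655.364 mm³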